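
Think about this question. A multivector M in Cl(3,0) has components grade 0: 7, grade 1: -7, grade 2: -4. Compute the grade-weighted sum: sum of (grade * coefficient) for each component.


Grade-weighted sum = sum of grade_k * coefficient_k
0*7 = 0
1*(-7) = -7
2*(-4) = -8
Total = 0 + (-7) + (-8) = -15


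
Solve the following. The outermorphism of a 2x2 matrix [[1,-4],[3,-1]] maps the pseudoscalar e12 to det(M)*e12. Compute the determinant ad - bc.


The outermorphism of a linear map f sends e1^e2 to f(e1)^f(e2).
f(e1) = 1*e1 + 3*e2
f(e2) = -4*e1 - 1*e2
f(e1) ^ f(e2) = (1*e1 + 3*e2) ^ (-4*e1 - 1*e2)
= 1*(-1)*e12 + 3*(-4)*e21
= (-1 - (-12))*e12
= 11*e12
Coefficient = 11


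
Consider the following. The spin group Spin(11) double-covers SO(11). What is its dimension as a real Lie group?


Spin(n) double-covers SO(n); both have Lie algebra so(n) of dimension n(n-1)/2.
n = 11
n(n-1) = 11 * 10 = 110
dim Spin(11) = 110/2 = 55


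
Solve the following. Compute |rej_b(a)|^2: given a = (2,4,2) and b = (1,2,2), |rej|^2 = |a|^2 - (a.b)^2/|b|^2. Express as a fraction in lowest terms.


|a|^2 = 2^2 + 4^2 + 2^2 = 24
|b|^2 = 1^2 + 2^2 + 2^2 = 9
a . b = 2*1 + 4*2 + 2*2 = 14
(a.b)^2 = 14^2 = 196
|rej|^2 = 24 - 196/9
= (216 - 196)/9
= 20/9
In lowest terms: 20/9


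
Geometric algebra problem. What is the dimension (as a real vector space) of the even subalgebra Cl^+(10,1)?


Even subalgebra dimension = 2^(n-1)
n = 10 + 1 = 11
2^(11 - 1) = 2^10 = 1024
Verification: sum of C(11,k) for even k = 1 + 55 + 330 + 462 + 165 + 11 = 1024
Result = 1024


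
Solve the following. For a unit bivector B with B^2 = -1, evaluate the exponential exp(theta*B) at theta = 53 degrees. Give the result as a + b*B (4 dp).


For a unit bivector B with B^2 = -1, the exponential series gives
e^(theta*B) = cos(theta) + sin(theta)*B (the GA analogue of Euler's formula).
theta = 53 degrees = 0.925025 rad
cos(53 deg) = 0.6018
sin(53 deg) = 0.7986
exp(theta*B) = 0.6018 + 0.7986*B


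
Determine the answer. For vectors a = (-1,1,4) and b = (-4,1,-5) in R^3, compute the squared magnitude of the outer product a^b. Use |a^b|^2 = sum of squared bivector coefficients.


a wedge b = (a1*b2 - a2*b1)*e12 + (a1*b3 - a3*b1)*e13 + (a2*b3 - a3*b2)*e23
e12 coeff: (-1)*1 - 1*(-4) = -1 - (-4) = 3
e13 coeff: (-1)*(-5) - 4*(-4) = 5 - (-16) = 21
e23 coeff: 1*(-5) - 4*1 = -5 - 4 = -9
|a wedge b|^2 = 3^2 + 21^2 + (-9)^2
= 9 + 441 + 81
= 531


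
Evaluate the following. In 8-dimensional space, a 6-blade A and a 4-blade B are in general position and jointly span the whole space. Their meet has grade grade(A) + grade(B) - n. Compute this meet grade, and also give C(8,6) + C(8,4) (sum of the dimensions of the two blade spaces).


Meet grade = grade(A) + grade(B) - n
= 6 + 4 - 8 = 2
C(8,6) = 28
C(8,4) = 70
dim_A + dim_B = 28 + 70 = 98


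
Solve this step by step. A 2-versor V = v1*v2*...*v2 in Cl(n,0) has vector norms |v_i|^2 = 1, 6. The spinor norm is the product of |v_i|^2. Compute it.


Spinor norm N(V) = |v1|^2 * |v2|^2 * ... * |v2|^2
= 1 * 6
Running product: 1, 6
N(V) = 6


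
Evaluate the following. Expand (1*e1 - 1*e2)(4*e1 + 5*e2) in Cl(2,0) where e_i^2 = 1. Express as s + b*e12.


Expand: (1*e1 - 1*e2)(4*e1 + 5*e2)
= 1*4*e1e1 + 1*5*e1e2 + (-1)*4*e2e1 + (-1)*5*e2e2
Using e1^2 = e2^2 = 1, e2e1 = -e1e2:
Scalar part s = 1*4 + (-1)*5 = 4 + (-5) = -1
Bivector part b = 1*5 - (-1)*4 = 5 - (-4) = 9
uv = -1 + 9*e12


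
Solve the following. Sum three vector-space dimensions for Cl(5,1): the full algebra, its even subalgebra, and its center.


n = 5 + 1 = 6
Total dim = 2^6 = 64
Even subalgebra dim = 2^5 = 32
n is even, so center dim = 1
Sum = 64 + 32 + 1 = 97


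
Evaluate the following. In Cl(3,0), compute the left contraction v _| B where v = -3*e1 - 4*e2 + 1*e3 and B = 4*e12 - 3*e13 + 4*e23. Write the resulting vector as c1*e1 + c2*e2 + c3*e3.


Left contraction v _| B = <vB>_1 (grade-1 part of the geometric product vB).
Using e1_|e12 = e2, e2_|e12 = -e1, e1_|e13 = e3, e3_|e13 = -e1, e2_|e23 = e3, e3_|e23 = -e2:
e1 coeff: -v2*b12 - v3*b13 = -(-4)*(4) - (1)*(-3) = 19
e2 coeff: v1*b12 - v3*b23 = (-3)*(4) - (1)*(4) = -16
e3 coeff: v1*b13 + v2*b23 = (-3)*(-3) + (-4)*(4) = -7
v _| B = 19*e1 - 16*e2 - 7*e3


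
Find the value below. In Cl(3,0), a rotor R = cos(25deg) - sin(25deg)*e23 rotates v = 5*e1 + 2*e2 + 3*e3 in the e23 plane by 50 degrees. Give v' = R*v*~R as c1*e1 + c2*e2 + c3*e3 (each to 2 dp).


Rotor R = cos(25deg) - sin(25deg)*e23
Rotation angle theta = 2 * 25 = 50 degrees in the e23 plane (e2 -> e3).
The component perpendicular to the plane (e1) is invariant: v'_1 = v1 = 5.00
cos(50deg) = 0.6428, sin(50deg) = 0.7660
v'_2 = v2*cos(theta) - v3*sin(theta) = 2*0.6428 - 3*0.7660 = -1.01
v'_3 = v2*sin(theta) + v3*cos(theta) = 2*0.7660 + 3*0.6428 = 3.46
v' = 5.00*e1 - 1.01*e2 + 3.46*e3


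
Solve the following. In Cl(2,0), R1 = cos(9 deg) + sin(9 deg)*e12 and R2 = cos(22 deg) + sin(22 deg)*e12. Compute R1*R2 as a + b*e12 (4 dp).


Same-plane rotors commute and their half-angles add:
R1*R2 = cos(a1 + a2) + sin(a1 + a2)*e12.
a1 + a2 = 9 + 22 = 31 deg
cos(31 deg) = 0.8572
sin(31 deg) = 0.5150
R1*R2 = 0.8572 + 0.5150*e12


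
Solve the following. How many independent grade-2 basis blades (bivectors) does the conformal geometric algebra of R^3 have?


The conformal model of R^3 uses Cl(4,1) with m = 3 + 2 = 5 generators.
Number of grade-2 blades = C(m, 2) = C(5, 2)
= 5*4/2 = 10


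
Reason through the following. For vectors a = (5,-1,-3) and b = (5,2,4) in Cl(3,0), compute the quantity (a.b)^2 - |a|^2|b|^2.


a . b = 5*5 + (-1)*2 + (-3)*4
= 25 + (-2) + (-12) = 11
|a|^2 = 5^2 + (-1)^2 + (-3)^2 = 35
|b|^2 = 5^2 + 2^2 + 4^2 = 45
(a.b)^2 = 11^2 = 121
|a|^2 * |b|^2 = 35 * 45 = 1575
Result = 121 - 1575 = -1454


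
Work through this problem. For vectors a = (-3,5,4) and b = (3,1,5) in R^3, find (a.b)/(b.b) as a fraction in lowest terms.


Projection coefficient = (a . b) / (b . b)
a . b = (-3)*3 + 5*1 + 4*5
= -9 + 5 + 20 = 16
b . b = 3^2 + 1^2 + 5^2
= 9 + 1 + 25 = 35
Coefficient = 16/35
In lowest terms: 16/35


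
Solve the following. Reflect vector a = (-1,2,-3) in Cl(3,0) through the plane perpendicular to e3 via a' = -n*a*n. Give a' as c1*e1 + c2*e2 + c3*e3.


Reflection formula: a' = -n*a*n, with n = e3 (unit vector, n^2 = 1).
For reflection through hyperplane perp to e3:
The component along e3 flips sign, others stay.
a = (-1, 2, -3)
a' = (-1, 2, 3)
a' = -1*e1 + 2*e2 + 3*e3


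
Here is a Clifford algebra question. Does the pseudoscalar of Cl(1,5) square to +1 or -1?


The pseudoscalar I = e1...e_n (product of all n generators) of Cl(p,q) satisfies I^2 = (-1)^(q + n(n-1)/2).
p = 1, q = 5, n = p + q = 6
n(n-1)/2 = 6 * 5 / 2 = 15
Exponent = q + n(n-1)/2 = 5 + 15 = 20
I^2 = (-1)^20 = +1


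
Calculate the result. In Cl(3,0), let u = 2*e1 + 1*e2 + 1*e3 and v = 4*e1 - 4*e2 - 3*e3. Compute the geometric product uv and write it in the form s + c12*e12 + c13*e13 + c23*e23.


In Cl(3,0): e_i^2 = 1, e_ie_j = -e_je_i for i != j.
Scalar part = u . v = 2*4 + 1*(-4) + 1*(-3)
= 8 + (-4) + (-3) = 1
e12 coeff = 2*(-4) - 1*4 = -8 - 4 = -12
e13 coeff = 2*(-3) - 1*4 = -6 - 4 = -10
e23 coeff = 1*(-3) - 1*(-4) = -3 - (-4) = 1
uv = 1 - 12*e12 - 10*e13 + 1*e23


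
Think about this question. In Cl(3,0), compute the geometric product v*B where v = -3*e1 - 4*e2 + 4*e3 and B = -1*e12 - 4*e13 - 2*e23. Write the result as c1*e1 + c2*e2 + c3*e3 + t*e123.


vB has grade-1 (vector) and grade-3 (trivector) parts: vB = (v _| B) + (v ^ B).
Vector part <vB>_1:
  e1: -v2*b12 - v3*b13 = -(-4)*(-1) - (4)*(-4) = 12
  e2: v1*b12 - v3*b23 = (-3)*(-1) - (4)*(-2) = 11
  e3: v1*b13 + v2*b23 = (-3)*(-4) + (-4)*(-2) = 20
Trivector part <vB>_3:
  e123: v1*b23 - v2*b13 + v3*b12 = (-3)*(-2) - (-4)*(-4) + (4)*(-1) = -14
vB = 12*e1 + 11*e2 + 20*e3 - 14*e123


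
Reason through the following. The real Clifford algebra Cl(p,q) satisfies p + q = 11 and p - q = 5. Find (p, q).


We need p + q = 11 and p - q = 5.
Adding: 2p = 11 + 5 = 16, so p = 8.
Then q = 11 - 8 = 3.
(p, q) = (8, 3)


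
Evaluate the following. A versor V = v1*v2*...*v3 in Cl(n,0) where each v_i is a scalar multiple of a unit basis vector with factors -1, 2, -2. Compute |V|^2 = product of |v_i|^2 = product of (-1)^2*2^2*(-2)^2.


Each vector v_i has |v_i|^2 = s_i^2
Squared scales: (-1)^2 = 1, 2^2 = 4, (-2)^2 = 4
|V|^2 = 1 * 4 * 4
= 16


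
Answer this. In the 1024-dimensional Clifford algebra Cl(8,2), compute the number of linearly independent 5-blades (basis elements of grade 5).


Number of grade-k basis blades in Cl(p,q) with n = p + q is C(n, k).
n = 8 + 2 = 10
C(10, 5) = 10! / (5! * 5!)
= 3628800 / (120 * 120)
= 252


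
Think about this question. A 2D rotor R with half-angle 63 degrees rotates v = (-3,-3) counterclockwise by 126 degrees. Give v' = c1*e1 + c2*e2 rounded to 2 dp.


Rotor R = cos(63deg) - sin(63deg)*e12
Rotation angle theta = 2 * 63 = 126 degrees
v' = R*v*~R rotates v by theta.
cos(126deg) = -0.5878, sin(126deg) = 0.8090
v'_1 = -3*cos(126deg) - (-3)*sin(126deg)
= -3*(-0.5878) - (-3)*0.8090
= 4.19
v'_2 = -3*sin(126deg) + (-3)*cos(126deg)
= -3*0.8090 + (-3)*(-0.5878)
= -0.66
v' = 4.19*e1 - 0.66*e2


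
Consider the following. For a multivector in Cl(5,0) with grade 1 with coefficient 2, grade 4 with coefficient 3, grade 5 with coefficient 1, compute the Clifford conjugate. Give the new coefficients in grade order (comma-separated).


Clifford conjugate sign for grade k: (-1)^(k(k+1)/2)
Grade 1: (-1)^(1*2/2) = (-1)^1 = -1, coeff 2 -> -2
Grade 4: (-1)^(4*5/2) = (-1)^10 = 1, coeff 3 -> 3
Grade 5: (-1)^(5*6/2) = (-1)^15 = -1, coeff 1 -> -1
Conjugated coefficients: -2, 3, -1


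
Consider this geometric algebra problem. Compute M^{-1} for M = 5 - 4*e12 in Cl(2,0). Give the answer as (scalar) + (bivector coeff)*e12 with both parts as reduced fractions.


M = 5 - 4*e12, where e12^2 = -1.
Since M commutes with its reverse ~M = a - b*e12, M * ~M = a^2 - b^2*e12^2 = a^2 + b^2.
So M^{-1} = ~M / (a^2 + b^2) = (a - b*e12)/(a^2 + b^2).
a^2 + b^2 = 25 + 16 = 41
Scalar part = 5/41 = 5/41
Bivector coeff = 4/41 = 4/41
M^{-1} = 5/41 + 4/41*e12


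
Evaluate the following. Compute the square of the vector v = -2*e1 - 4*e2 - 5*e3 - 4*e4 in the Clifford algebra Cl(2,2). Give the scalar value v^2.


v^2 = sum of c_i^2 * e_i^2
Positive signature terms (e_i^2 = +1): (-2)^2 + (-4)^2 = 20
Negative signature terms (e_j^2 = -1): (-5)^2 + (-4)^2 = 41
v^2 = 20 - 41 = -21


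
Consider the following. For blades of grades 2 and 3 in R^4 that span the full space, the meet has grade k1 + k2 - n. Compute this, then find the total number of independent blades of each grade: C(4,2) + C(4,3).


Meet grade = grade(A) + grade(B) - n
= 2 + 3 - 4 = 1
C(4,2) = 6
C(4,3) = 4
dim_A + dim_B = 6 + 4 = 10


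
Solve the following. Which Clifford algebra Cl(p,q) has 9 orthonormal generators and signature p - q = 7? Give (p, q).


We need p + q = 9 and p - q = 7.
Adding: 2p = 9 + 7 = 16, so p = 8.
Then q = 9 - 8 = 1.
(p, q) = (8, 1)


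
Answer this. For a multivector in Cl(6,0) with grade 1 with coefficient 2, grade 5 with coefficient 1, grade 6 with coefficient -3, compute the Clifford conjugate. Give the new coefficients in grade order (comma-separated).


Clifford conjugate sign for grade k: (-1)^(k(k+1)/2)
Grade 1: (-1)^(1*2/2) = (-1)^1 = -1, coeff 2 -> -2
Grade 5: (-1)^(5*6/2) = (-1)^15 = -1, coeff 1 -> -1
Grade 6: (-1)^(6*7/2) = (-1)^21 = -1, coeff -3 -> 3
Conjugated coefficients: -2, -1, 3


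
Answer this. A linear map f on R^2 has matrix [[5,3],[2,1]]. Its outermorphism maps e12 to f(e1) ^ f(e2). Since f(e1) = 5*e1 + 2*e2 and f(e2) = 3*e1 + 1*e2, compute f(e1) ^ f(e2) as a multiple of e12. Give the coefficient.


The outermorphism of a linear map f sends e1^e2 to f(e1)^f(e2).
f(e1) = 5*e1 + 2*e2
f(e2) = 3*e1 + 1*e2
f(e1) ^ f(e2) = (5*e1 + 2*e2) ^ (3*e1 + 1*e2)
= 5*1*e12 + 2*3*e21
= (5 - 6)*e12
= -1*e12
Coefficient = -1


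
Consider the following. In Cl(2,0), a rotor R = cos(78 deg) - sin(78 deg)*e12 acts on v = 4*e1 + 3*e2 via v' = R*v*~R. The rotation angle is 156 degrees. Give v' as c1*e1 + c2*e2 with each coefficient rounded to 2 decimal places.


Rotor R = cos(78deg) - sin(78deg)*e12
Rotation angle theta = 2 * 78 = 156 degrees
v' = R*v*~R rotates v by theta.
cos(156deg) = -0.9135, sin(156deg) = 0.4067
v'_1 = 4*cos(156deg) - 3*sin(156deg)
= 4*(-0.9135) - 3*0.4067
= -4.87
v'_2 = 4*sin(156deg) + 3*cos(156deg)
= 4*0.4067 + 3*(-0.9135)
= -1.11
v' = -4.87*e1 - 1.11*e2


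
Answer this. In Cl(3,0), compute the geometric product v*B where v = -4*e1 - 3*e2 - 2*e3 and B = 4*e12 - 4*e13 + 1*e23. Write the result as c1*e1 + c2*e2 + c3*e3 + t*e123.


vB has grade-1 (vector) and grade-3 (trivector) parts: vB = (v _| B) + (v ^ B).
Vector part <vB>_1:
  e1: -v2*b12 - v3*b13 = -(-3)*(4) - (-2)*(-4) = 4
  e2: v1*b12 - v3*b23 = (-4)*(4) - (-2)*(1) = -14
  e3: v1*b13 + v2*b23 = (-4)*(-4) + (-3)*(1) = 13
Trivector part <vB>_3:
  e123: v1*b23 - v2*b13 + v3*b12 = (-4)*(1) - (-3)*(-4) + (-2)*(4) = -24
vB = 4*e1 - 14*e2 + 13*e3 - 24*e123


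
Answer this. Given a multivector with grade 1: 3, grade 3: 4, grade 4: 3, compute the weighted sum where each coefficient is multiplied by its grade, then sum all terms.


Grade-weighted sum = sum of grade_k * coefficient_k
1*3 = 3
3*4 = 12
4*3 = 12
Total = 3 + 12 + 12 = 27


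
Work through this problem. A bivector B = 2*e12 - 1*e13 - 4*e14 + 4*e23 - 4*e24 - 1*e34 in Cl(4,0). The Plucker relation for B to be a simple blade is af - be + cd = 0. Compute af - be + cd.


Plucker relation: af - be + cd
a*f = 2*(-1) = -2
b*e = (-1)*(-4) = 4
c*d = (-4)*4 = -16
af - be + cd = -2 - 4 + (-16)
= -22


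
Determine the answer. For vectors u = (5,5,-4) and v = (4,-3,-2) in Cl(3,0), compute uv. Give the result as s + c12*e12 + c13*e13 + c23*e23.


In Cl(3,0): e_i^2 = 1, e_ie_j = -e_je_i for i != j.
Scalar part = u . v = 5*4 + 5*(-3) + (-4)*(-2)
= 20 + (-15) + 8 = 13
e12 coeff = 5*(-3) - 5*4 = -15 - 20 = -35
e13 coeff = 5*(-2) - (-4)*4 = -10 - (-16) = 6
e23 coeff = 5*(-2) - (-4)*(-3) = -10 - 12 = -22
uv = 13 - 35*e12 + 6*e13 - 22*e23


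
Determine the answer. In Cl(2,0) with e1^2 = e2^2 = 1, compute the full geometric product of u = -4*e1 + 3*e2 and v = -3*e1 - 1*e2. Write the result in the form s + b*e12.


Expand: (-4*e1 + 3*e2)(-3*e1 - 1*e2)
= (-4)*(-3)*e1e1 + (-4)*(-1)*e1e2 + 3*(-3)*e2e1 + 3*(-1)*e2e2
Using e1^2 = e2^2 = 1, e2e1 = -e1e2:
Scalar part s = (-4)*(-3) + 3*(-1) = 12 + (-3) = 9
Bivector part b = (-4)*(-1) - 3*(-3) = 4 - (-9) = 13
uv = 9 + 13*e12


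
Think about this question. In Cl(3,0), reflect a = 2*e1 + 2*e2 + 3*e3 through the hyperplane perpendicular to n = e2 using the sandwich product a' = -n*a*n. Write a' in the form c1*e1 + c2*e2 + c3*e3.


Reflection formula: a' = -n*a*n, with n = e2 (unit vector, n^2 = 1).
For reflection through hyperplane perp to e2:
The component along e2 flips sign, others stay.
a = (2, 2, 3)
a' = (2, -2, 3)
a' = 2*e1 - 2*e2 + 3*e3


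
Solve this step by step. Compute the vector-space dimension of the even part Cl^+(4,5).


Even subalgebra dimension = 2^(n-1)
n = 4 + 5 = 9
2^(9 - 1) = 2^8 = 256
Verification: sum of C(9,k) for even k = 1 + 36 + 126 + 84 + 9 = 256
Result = 256


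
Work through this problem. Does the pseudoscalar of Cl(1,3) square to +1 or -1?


The pseudoscalar I = e1...e_n (product of all n generators) of Cl(p,q) satisfies I^2 = (-1)^(q + n(n-1)/2).
p = 1, q = 3, n = p + q = 4
n(n-1)/2 = 4 * 3 / 2 = 6
Exponent = q + n(n-1)/2 = 3 + 6 = 9
I^2 = (-1)^9 = -1


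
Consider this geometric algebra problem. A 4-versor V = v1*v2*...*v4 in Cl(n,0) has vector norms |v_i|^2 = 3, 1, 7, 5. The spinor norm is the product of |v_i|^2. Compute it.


Spinor norm N(V) = |v1|^2 * |v2|^2 * ... * |v4|^2
= 3 * 1 * 7 * 5
Running product: 3, 3, 21, 105
N(V) = 105


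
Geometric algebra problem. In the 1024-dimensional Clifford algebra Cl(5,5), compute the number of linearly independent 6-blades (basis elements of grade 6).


Number of grade-k basis blades in Cl(p,q) with n = p + q is C(n, k).
n = 5 + 5 = 10
C(10, 6) = 10! / (6! * 4!)
= 3628800 / (720 * 24)
= 210


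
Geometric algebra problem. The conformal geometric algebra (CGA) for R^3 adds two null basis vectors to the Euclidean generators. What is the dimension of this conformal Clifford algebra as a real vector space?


The conformal model of R^3 uses Cl(4,1): the 3 Euclidean generators plus two extra orthogonal generators e+ (e+^2 = +1) and e- (e-^2 = -1), from which the null vectors e0, einf are built.
Number of generators m = 3 + 2 = 5.
dim Cl(p,q) = 2^m = 2^5 = 32


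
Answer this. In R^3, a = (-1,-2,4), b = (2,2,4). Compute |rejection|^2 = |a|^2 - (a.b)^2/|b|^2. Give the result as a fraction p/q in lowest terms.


|a|^2 = (-1)^2 + (-2)^2 + 4^2 = 21
|b|^2 = 2^2 + 2^2 + 4^2 = 24
a . b = (-1)*2 + (-2)*2 + 4*4 = 10
(a.b)^2 = 10^2 = 100
|rej|^2 = 21 - 100/24
= (504 - 100)/24
= 404/24
In lowest terms: 101/6


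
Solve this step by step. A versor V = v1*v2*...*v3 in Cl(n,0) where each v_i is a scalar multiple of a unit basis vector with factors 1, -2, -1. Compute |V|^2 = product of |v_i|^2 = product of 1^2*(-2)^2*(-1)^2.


Each vector v_i has |v_i|^2 = s_i^2
Squared scales: 1^2 = 1, (-2)^2 = 4, (-1)^2 = 1
|V|^2 = 1 * 4 * 1
= 4


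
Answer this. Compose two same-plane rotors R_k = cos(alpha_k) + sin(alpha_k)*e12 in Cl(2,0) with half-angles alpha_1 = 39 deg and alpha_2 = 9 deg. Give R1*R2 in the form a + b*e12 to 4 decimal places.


Same-plane rotors commute and their half-angles add:
R1*R2 = cos(a1 + a2) + sin(a1 + a2)*e12.
a1 + a2 = 39 + 9 = 48 deg
cos(48 deg) = 0.6691
sin(48 deg) = 0.7431
R1*R2 = 0.6691 + 0.7431*e12


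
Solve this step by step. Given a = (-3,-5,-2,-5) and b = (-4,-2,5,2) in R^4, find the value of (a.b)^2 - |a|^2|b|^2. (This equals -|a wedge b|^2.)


a . b = (-3)*(-4) + (-5)*(-2) + (-2)*5 + (-5)*2
= 12 + 10 + (-10) + (-10) = 2
|a|^2 = (-3)^2 + (-5)^2 + (-2)^2 + (-5)^2 = 63
|b|^2 = (-4)^2 + (-2)^2 + 5^2 + 2^2 = 49
(a.b)^2 = 2^2 = 4
|a|^2 * |b|^2 = 63 * 49 = 3087
Result = 4 - 3087 = -3083


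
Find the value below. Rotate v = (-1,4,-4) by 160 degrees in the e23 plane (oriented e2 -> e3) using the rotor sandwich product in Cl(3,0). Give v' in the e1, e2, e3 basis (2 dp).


Rotor R = cos(80deg) - sin(80deg)*e23
Rotation angle theta = 2 * 80 = 160 degrees in the e23 plane (e2 -> e3).
The component perpendicular to the plane (e1) is invariant: v'_1 = v1 = -1.00
cos(160deg) = -0.9397, sin(160deg) = 0.3420
v'_2 = v2*cos(theta) - v3*sin(theta) = 4*(-0.9397) - (-4)*0.3420 = -2.39
v'_3 = v2*sin(theta) + v3*cos(theta) = 4*0.3420 + (-4)*(-0.9397) = 5.13
v' = -1.00*e1 - 2.39*e2 + 5.13*e3


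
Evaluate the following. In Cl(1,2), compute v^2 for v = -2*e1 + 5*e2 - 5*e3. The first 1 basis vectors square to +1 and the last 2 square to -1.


v^2 = sum of c_i^2 * e_i^2
Positive signature terms (e_i^2 = +1): (-2)^2 = 4
Negative signature terms (e_j^2 = -1): 5^2 + (-5)^2 = 50
v^2 = 4 - 50 = -46


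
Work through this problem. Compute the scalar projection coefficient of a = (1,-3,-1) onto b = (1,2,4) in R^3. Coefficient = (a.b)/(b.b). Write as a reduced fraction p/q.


Projection coefficient = (a . b) / (b . b)
a . b = 1*1 + (-3)*2 + (-1)*4
= 1 + (-6) + (-4) = -9
b . b = 1^2 + 2^2 + 4^2
= 1 + 4 + 16 = 21
Coefficient = -9/21
In lowest terms: -3/7


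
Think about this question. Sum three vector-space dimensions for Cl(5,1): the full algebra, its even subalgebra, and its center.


n = 5 + 1 = 6
Total dim = 2^6 = 64
Even subalgebra dim = 2^5 = 32
n is even, so center dim = 1
Sum = 64 + 32 + 1 = 97


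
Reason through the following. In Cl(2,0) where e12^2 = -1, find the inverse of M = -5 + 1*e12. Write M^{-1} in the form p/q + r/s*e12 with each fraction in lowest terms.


M = -5 + 1*e12, where e12^2 = -1.
Since M commutes with its reverse ~M = a - b*e12, M * ~M = a^2 - b^2*e12^2 = a^2 + b^2.
So M^{-1} = ~M / (a^2 + b^2) = (a - b*e12)/(a^2 + b^2).
a^2 + b^2 = 25 + 1 = 26
Scalar part = -5/26 = -5/26
Bivector coeff = -1/26 = -1/26
M^{-1} = -5/26 - 1/26*e12


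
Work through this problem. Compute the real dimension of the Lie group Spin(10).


Spin(n) double-covers SO(n); both have Lie algebra so(n) of dimension n(n-1)/2.
n = 10
n(n-1) = 10 * 9 = 90
dim Spin(10) = 90/2 = 45


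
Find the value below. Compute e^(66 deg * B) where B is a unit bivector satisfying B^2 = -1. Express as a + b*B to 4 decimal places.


For a unit bivector B with B^2 = -1, the exponential series gives
e^(theta*B) = cos(theta) + sin(theta)*B (the GA analogue of Euler's formula).
theta = 66 degrees = 1.151917 rad
cos(66 deg) = 0.4067
sin(66 deg) = 0.9135
exp(theta*B) = 0.4067 + 0.9135*B


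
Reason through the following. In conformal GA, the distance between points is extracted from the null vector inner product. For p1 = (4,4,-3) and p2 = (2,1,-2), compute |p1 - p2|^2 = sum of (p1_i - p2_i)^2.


p1 - p2 = (2, 3, -1)
|p1 - p2|^2 = 2^2 + 3^2 + (-1)^2
= 4 + 9 + 1
= 14


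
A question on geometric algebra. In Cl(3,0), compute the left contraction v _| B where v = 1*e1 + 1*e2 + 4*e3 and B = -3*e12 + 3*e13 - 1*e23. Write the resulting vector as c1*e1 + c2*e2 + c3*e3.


Left contraction v _| B = <vB>_1 (grade-1 part of the geometric product vB).
Using e1_|e12 = e2, e2_|e12 = -e1, e1_|e13 = e3, e3_|e13 = -e1, e2_|e23 = e3, e3_|e23 = -e2:
e1 coeff: -v2*b12 - v3*b13 = -(1)*(-3) - (4)*(3) = -9
e2 coeff: v1*b12 - v3*b23 = (1)*(-3) - (4)*(-1) = 1
e3 coeff: v1*b13 + v2*b23 = (1)*(3) + (1)*(-1) = 2
v _| B = -9*e1 + 1*e2 + 2*e3


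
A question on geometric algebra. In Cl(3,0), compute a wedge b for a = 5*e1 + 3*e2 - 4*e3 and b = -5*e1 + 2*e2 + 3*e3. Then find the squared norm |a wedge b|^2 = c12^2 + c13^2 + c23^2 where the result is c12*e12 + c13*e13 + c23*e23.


a wedge b = (a1*b2 - a2*b1)*e12 + (a1*b3 - a3*b1)*e13 + (a2*b3 - a3*b2)*e23
e12 coeff: 5*2 - 3*(-5) = 10 - (-15) = 25
e13 coeff: 5*3 - (-4)*(-5) = 15 - 20 = -5
e23 coeff: 3*3 - (-4)*2 = 9 - (-8) = 17
|a wedge b|^2 = 25^2 + (-5)^2 + 17^2
= 625 + 25 + 289
= 939


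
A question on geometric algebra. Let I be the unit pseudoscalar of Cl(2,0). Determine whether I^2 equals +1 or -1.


The pseudoscalar I = e1...e_n (product of all n generators) of Cl(p,q) satisfies I^2 = (-1)^(q + n(n-1)/2).
p = 2, q = 0, n = p + q = 2
n(n-1)/2 = 2 * 1 / 2 = 1
Exponent = q + n(n-1)/2 = 0 + 1 = 1
I^2 = (-1)^1 = -1


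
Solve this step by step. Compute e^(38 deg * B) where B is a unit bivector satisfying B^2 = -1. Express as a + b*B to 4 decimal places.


For a unit bivector B with B^2 = -1, the exponential series gives
e^(theta*B) = cos(theta) + sin(theta)*B (the GA analogue of Euler's formula).
theta = 38 degrees = 0.663225 rad
cos(38 deg) = 0.7880
sin(38 deg) = 0.6157
exp(theta*B) = 0.7880 + 0.6157*B


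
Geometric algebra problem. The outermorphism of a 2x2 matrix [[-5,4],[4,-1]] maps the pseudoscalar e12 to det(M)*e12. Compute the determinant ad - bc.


The outermorphism of a linear map f sends e1^e2 to f(e1)^f(e2).
f(e1) = -5*e1 + 4*e2
f(e2) = 4*e1 - 1*e2
f(e1) ^ f(e2) = (-5*e1 + 4*e2) ^ (4*e1 - 1*e2)
= (-5)*(-1)*e12 + 4*4*e21
= (5 - 16)*e12
= -11*e12
Coefficient = -11


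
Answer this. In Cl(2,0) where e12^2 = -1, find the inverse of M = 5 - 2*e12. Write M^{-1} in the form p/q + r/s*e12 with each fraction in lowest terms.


M = 5 - 2*e12, where e12^2 = -1.
Since M commutes with its reverse ~M = a - b*e12, M * ~M = a^2 - b^2*e12^2 = a^2 + b^2.
So M^{-1} = ~M / (a^2 + b^2) = (a - b*e12)/(a^2 + b^2).
a^2 + b^2 = 25 + 4 = 29
Scalar part = 5/29 = 5/29
Bivector coeff = 2/29 = 2/29
M^{-1} = 5/29 + 2/29*e12


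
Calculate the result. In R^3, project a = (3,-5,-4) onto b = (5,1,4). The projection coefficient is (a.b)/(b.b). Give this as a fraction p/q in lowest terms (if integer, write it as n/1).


Projection coefficient = (a . b) / (b . b)
a . b = 3*5 + (-5)*1 + (-4)*4
= 15 + (-5) + (-16) = -6
b . b = 5^2 + 1^2 + 4^2
= 25 + 1 + 16 = 42
Coefficient = -6/42
In lowest terms: -1/7


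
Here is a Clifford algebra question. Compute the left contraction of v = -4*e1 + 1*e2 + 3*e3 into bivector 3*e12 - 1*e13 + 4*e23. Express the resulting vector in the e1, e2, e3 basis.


Left contraction v _| B = <vB>_1 (grade-1 part of the geometric product vB).
Using e1_|e12 = e2, e2_|e12 = -e1, e1_|e13 = e3, e3_|e13 = -e1, e2_|e23 = e3, e3_|e23 = -e2:
e1 coeff: -v2*b12 - v3*b13 = -(1)*(3) - (3)*(-1) = 0
e2 coeff: v1*b12 - v3*b23 = (-4)*(3) - (3)*(4) = -24
e3 coeff: v1*b13 + v2*b23 = (-4)*(-1) + (1)*(4) = 8
v _| B = 0*e1 - 24*e2 + 8*e3


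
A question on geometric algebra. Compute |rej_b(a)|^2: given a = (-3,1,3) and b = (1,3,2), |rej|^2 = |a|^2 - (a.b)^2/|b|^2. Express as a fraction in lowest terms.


|a|^2 = (-3)^2 + 1^2 + 3^2 = 19
|b|^2 = 1^2 + 3^2 + 2^2 = 14
a . b = (-3)*1 + 1*3 + 3*2 = 6
(a.b)^2 = 6^2 = 36
|rej|^2 = 19 - 36/14
= (266 - 36)/14
= 230/14
In lowest terms: 115/7


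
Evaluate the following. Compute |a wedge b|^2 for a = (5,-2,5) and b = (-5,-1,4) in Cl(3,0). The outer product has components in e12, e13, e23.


a wedge b = (a1*b2 - a2*b1)*e12 + (a1*b3 - a3*b1)*e13 + (a2*b3 - a3*b2)*e23
e12 coeff: 5*(-1) - (-2)*(-5) = -5 - 10 = -15
e13 coeff: 5*4 - 5*(-5) = 20 - (-25) = 45
e23 coeff: (-2)*4 - 5*(-1) = -8 - (-5) = -3
|a wedge b|^2 = (-15)^2 + 45^2 + (-3)^2
= 225 + 2025 + 9
= 2259


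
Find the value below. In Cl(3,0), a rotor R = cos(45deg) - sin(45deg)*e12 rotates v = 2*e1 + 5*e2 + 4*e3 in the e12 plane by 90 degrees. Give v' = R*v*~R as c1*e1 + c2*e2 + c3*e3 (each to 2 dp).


Rotor R = cos(45deg) - sin(45deg)*e12
Rotation angle theta = 2 * 45 = 90 degrees in the e12 plane (e1 -> e2).
The component perpendicular to the plane (e3) is invariant: v'_3 = v3 = 4.00
cos(90deg) = 0.0000, sin(90deg) = 1.0000
v'_1 = v1*cos(theta) - v2*sin(theta) = 2*0.0000 - 5*1.0000 = -5.00
v'_2 = v1*sin(theta) + v2*cos(theta) = 2*1.0000 + 5*0.0000 = 2.00
v' = -5.00*e1 + 2.00*e2 + 4.00*e3


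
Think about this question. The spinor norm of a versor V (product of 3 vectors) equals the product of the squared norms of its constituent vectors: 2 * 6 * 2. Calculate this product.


Spinor norm N(V) = |v1|^2 * |v2|^2 * ... * |v3|^2
= 2 * 6 * 2
Running product: 2, 12, 24
N(V) = 24


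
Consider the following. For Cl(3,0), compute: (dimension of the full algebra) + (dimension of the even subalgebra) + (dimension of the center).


n = 3 + 0 = 3
Total dim = 2^3 = 8
Even subalgebra dim = 2^2 = 4
n is odd, so center dim = 2
Sum = 8 + 4 + 2 = 14


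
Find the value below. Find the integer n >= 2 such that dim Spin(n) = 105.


dim Spin(n) = dim so(n) = n(n-1)/2.
Solve n(n-1)/2 = 105, i.e. n^2 - n - 210 = 0.
Discriminant = 1 + 8*105 = 841
n = (1 + sqrt(841))/2 = (1 + 29)/2 = 15


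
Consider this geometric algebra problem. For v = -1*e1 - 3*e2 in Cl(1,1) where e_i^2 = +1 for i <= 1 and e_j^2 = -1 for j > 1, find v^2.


v^2 = sum of c_i^2 * e_i^2
Positive signature terms (e_i^2 = +1): (-1)^2 = 1
Negative signature terms (e_j^2 = -1): (-3)^2 = 9
v^2 = 1 - 9 = -8


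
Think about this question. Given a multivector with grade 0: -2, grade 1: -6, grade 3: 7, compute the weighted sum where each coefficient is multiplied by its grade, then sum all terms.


Grade-weighted sum = sum of grade_k * coefficient_k
0*(-2) = 0
1*(-6) = -6
3*7 = 21
Total = 0 + (-6) + 21 = 15


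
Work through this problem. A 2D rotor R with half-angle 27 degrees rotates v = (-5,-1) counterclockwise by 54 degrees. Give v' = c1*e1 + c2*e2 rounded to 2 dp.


Rotor R = cos(27deg) - sin(27deg)*e12
Rotation angle theta = 2 * 27 = 54 degrees
v' = R*v*~R rotates v by theta.
cos(54deg) = 0.5878, sin(54deg) = 0.8090
v'_1 = -5*cos(54deg) - (-1)*sin(54deg)
= -5*0.5878 - (-1)*0.8090
= -2.13
v'_2 = -5*sin(54deg) + (-1)*cos(54deg)
= -5*0.8090 + (-1)*0.5878
= -4.63
v' = -2.13*e1 - 4.63*e2


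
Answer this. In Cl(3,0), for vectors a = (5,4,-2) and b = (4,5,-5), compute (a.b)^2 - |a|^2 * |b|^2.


a . b = 5*4 + 4*5 + (-2)*(-5)
= 20 + 20 + 10 = 50
|a|^2 = 5^2 + 4^2 + (-2)^2 = 45
|b|^2 = 4^2 + 5^2 + (-5)^2 = 66
(a.b)^2 = 50^2 = 2500
|a|^2 * |b|^2 = 45 * 66 = 2970
Result = 2500 - 2970 = -470


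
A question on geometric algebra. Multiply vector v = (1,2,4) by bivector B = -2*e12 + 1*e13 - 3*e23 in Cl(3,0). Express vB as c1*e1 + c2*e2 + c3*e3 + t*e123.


vB has grade-1 (vector) and grade-3 (trivector) parts: vB = (v _| B) + (v ^ B).
Vector part <vB>_1:
  e1: -v2*b12 - v3*b13 = -(2)*(-2) - (4)*(1) = 0
  e2: v1*b12 - v3*b23 = (1)*(-2) - (4)*(-3) = 10
  e3: v1*b13 + v2*b23 = (1)*(1) + (2)*(-3) = -5
Trivector part <vB>_3:
  e123: v1*b23 - v2*b13 + v3*b12 = (1)*(-3) - (2)*(1) + (4)*(-2) = -13
vB = 0*e1 + 10*e2 - 5*e3 - 13*e123


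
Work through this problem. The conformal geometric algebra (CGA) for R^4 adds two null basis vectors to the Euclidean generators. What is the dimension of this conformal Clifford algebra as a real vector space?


The conformal model of R^4 uses Cl(5,1): the 4 Euclidean generators plus two extra orthogonal generators e+ (e+^2 = +1) and e- (e-^2 = -1), from which the null vectors e0, einf are built.
Number of generators m = 4 + 2 = 6.
dim Cl(p,q) = 2^m = 2^6 = 64


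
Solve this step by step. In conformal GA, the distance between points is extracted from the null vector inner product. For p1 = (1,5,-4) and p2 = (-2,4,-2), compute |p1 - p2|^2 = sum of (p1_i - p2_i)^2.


p1 - p2 = (3, 1, -2)
|p1 - p2|^2 = 3^2 + 1^2 + (-2)^2
= 9 + 1 + 4
= 14


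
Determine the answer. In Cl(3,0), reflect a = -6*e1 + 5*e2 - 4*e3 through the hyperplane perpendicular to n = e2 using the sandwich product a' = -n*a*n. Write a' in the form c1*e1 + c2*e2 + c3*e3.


Reflection formula: a' = -n*a*n, with n = e2 (unit vector, n^2 = 1).
For reflection through hyperplane perp to e2:
The component along e2 flips sign, others stay.
a = (-6, 5, -4)
a' = (-6, -5, -4)
a' = -6*e1 - 5*e2 - 4*e3


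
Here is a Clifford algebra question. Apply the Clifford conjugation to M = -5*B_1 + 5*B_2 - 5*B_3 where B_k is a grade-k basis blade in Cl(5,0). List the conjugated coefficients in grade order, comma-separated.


Clifford conjugate sign for grade k: (-1)^(k(k+1)/2)
Grade 1: (-1)^(1*2/2) = (-1)^1 = -1, coeff -5 -> 5
Grade 2: (-1)^(2*3/2) = (-1)^3 = -1, coeff 5 -> -5
Grade 3: (-1)^(3*4/2) = (-1)^6 = 1, coeff -5 -> -5
Conjugated coefficients: 5, -5, -5


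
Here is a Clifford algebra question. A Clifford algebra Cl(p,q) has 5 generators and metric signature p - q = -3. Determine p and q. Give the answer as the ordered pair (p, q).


We need p + q = 5 and p - q = -3.
Adding: 2p = 5 + (-3) = 2, so p = 1.
Then q = 5 - 1 = 4.
(p, q) = (1, 4)


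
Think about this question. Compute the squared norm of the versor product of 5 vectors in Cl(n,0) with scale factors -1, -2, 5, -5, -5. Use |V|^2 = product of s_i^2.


Each vector v_i has |v_i|^2 = s_i^2
Squared scales: (-1)^2 = 1, (-2)^2 = 4, 5^2 = 25, (-5)^2 = 25, (-5)^2 = 25
|V|^2 = 1 * 4 * 25 * 25 * 25
= 62500


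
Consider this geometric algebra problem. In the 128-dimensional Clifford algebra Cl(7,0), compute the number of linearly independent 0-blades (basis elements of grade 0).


Number of grade-k basis blades in Cl(p,q) with n = p + q is C(n, k).
n = 7 + 0 = 7
C(7, 0) = 7! / (0! * 7!)
= 5040 / (1 * 5040)
= 1


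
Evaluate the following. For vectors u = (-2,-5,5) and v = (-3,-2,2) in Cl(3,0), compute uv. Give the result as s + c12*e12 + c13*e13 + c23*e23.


In Cl(3,0): e_i^2 = 1, e_ie_j = -e_je_i for i != j.
Scalar part = u . v = (-2)*(-3) + (-5)*(-2) + 5*2
= 6 + 10 + 10 = 26
e12 coeff = (-2)*(-2) - (-5)*(-3) = 4 - 15 = -11
e13 coeff = (-2)*2 - 5*(-3) = -4 - (-15) = 11
e23 coeff = (-5)*2 - 5*(-2) = -10 - (-10) = 0
uv = 26 - 11*e12 + 11*e13 + 0*e23


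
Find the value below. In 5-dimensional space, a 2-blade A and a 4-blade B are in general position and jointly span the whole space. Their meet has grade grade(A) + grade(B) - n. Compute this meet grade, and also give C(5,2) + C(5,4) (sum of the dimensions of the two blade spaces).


Meet grade = grade(A) + grade(B) - n
= 2 + 4 - 5 = 1
C(5,2) = 10
C(5,4) = 5
dim_A + dim_B = 10 + 5 = 15


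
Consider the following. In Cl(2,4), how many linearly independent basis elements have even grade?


Even subalgebra dimension = 2^(n-1)
n = 2 + 4 = 6
2^(6 - 1) = 2^5 = 32
Verification: sum of C(6,k) for even k = 1 + 15 + 15 + 1 = 32
Result = 32


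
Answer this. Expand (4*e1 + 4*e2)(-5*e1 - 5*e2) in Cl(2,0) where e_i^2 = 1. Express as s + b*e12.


Expand: (4*e1 + 4*e2)(-5*e1 - 5*e2)
= 4*(-5)*e1e1 + 4*(-5)*e1e2 + 4*(-5)*e2e1 + 4*(-5)*e2e2
Using e1^2 = e2^2 = 1, e2e1 = -e1e2:
Scalar part s = 4*(-5) + 4*(-5) = -20 + (-20) = -40
Bivector part b = 4*(-5) - 4*(-5) = -20 - (-20) = 0
uv = -40 + 0*e12


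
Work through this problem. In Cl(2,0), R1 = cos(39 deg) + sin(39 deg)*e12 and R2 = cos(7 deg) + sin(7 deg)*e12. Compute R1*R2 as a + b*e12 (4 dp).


Same-plane rotors commute and their half-angles add:
R1*R2 = cos(a1 + a2) + sin(a1 + a2)*e12.
a1 + a2 = 39 + 7 = 46 deg
cos(46 deg) = 0.6947
sin(46 deg) = 0.7193
R1*R2 = 0.6947 + 0.7193*e12


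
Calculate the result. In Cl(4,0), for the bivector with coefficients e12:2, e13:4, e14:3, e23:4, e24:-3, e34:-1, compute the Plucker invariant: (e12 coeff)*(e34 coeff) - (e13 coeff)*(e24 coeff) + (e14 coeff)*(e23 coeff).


Plucker relation: af - be + cd
a*f = 2*(-1) = -2
b*e = 4*(-3) = -12
c*d = 3*4 = 12
af - be + cd = -2 - (-12) + 12
= 22


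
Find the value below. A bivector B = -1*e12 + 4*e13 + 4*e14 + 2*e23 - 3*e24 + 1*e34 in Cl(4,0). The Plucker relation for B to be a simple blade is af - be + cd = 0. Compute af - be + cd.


Plucker relation: af - be + cd
a*f = (-1)*1 = -1
b*e = 4*(-3) = -12
c*d = 4*2 = 8
af - be + cd = -1 - (-12) + 8
= 19


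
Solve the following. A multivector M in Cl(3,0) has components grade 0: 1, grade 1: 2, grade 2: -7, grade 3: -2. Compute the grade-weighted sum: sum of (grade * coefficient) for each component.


Grade-weighted sum = sum of grade_k * coefficient_k
0*1 = 0
1*2 = 2
2*(-7) = -14
3*(-2) = -6
Total = 0 + 2 + (-14) + (-6) = -18


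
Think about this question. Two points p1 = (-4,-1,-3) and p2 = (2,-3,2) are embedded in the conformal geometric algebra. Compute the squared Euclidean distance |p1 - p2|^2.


p1 - p2 = (-6, 2, -5)
|p1 - p2|^2 = (-6)^2 + 2^2 + (-5)^2
= 36 + 4 + 25
= 65


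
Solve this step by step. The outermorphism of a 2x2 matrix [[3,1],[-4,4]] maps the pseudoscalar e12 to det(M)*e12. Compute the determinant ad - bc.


The outermorphism of a linear map f sends e1^e2 to f(e1)^f(e2).
f(e1) = 3*e1 - 4*e2
f(e2) = 1*e1 + 4*e2
f(e1) ^ f(e2) = (3*e1 - 4*e2) ^ (1*e1 + 4*e2)
= 3*4*e12 + (-4)*1*e21
= (12 - (-4))*e12
= 16*e12
Coefficient = 16


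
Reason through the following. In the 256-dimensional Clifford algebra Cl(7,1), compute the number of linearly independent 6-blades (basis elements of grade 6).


Number of grade-k basis blades in Cl(p,q) with n = p + q is C(n, k).
n = 7 + 1 = 8
C(8, 6) = 8! / (6! * 2!)
= 40320 / (720 * 2)
= 28


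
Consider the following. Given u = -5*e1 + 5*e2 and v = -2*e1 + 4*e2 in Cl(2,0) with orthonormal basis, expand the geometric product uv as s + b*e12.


Expand: (-5*e1 + 5*e2)(-2*e1 + 4*e2)
= (-5)*(-2)*e1e1 + (-5)*4*e1e2 + 5*(-2)*e2e1 + 5*4*e2e2
Using e1^2 = e2^2 = 1, e2e1 = -e1e2:
Scalar part s = (-5)*(-2) + 5*4 = 10 + 20 = 30
Bivector part b = (-5)*4 - 5*(-2) = -20 - (-10) = -10
uv = 30 - 10*e12


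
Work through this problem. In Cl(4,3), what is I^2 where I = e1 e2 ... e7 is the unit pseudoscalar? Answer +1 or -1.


The pseudoscalar I = e1...e_n (product of all n generators) of Cl(p,q) satisfies I^2 = (-1)^(q + n(n-1)/2).
p = 4, q = 3, n = p + q = 7
n(n-1)/2 = 7 * 6 / 2 = 21
Exponent = q + n(n-1)/2 = 3 + 21 = 24
I^2 = (-1)^24 = +1


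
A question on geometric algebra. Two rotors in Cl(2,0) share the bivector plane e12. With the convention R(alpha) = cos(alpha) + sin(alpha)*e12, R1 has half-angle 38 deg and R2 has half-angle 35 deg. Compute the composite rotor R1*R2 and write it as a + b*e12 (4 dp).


Same-plane rotors commute and their half-angles add:
R1*R2 = cos(a1 + a2) + sin(a1 + a2)*e12.
a1 + a2 = 38 + 35 = 73 deg
cos(73 deg) = 0.2924
sin(73 deg) = 0.9563
R1*R2 = 0.2924 + 0.9563*e12


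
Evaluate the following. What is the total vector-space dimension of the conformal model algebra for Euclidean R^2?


The conformal model of R^2 uses Cl(3,1): the 2 Euclidean generators plus two extra orthogonal generators e+ (e+^2 = +1) and e- (e-^2 = -1), from which the null vectors e0, einf are built.
Number of generators m = 2 + 2 = 4.
dim Cl(p,q) = 2^m = 2^4 = 16


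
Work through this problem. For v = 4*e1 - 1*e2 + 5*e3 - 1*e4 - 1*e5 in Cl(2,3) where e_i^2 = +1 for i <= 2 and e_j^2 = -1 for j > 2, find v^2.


v^2 = sum of c_i^2 * e_i^2
Positive signature terms (e_i^2 = +1): 4^2 + (-1)^2 = 17
Negative signature terms (e_j^2 = -1): 5^2 + (-1)^2 + (-1)^2 = 27
v^2 = 17 - 27 = -10


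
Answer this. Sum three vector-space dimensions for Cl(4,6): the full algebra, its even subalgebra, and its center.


n = 4 + 6 = 10
Total dim = 2^10 = 1024
Even subalgebra dim = 2^9 = 512
n is even, so center dim = 1
Sum = 1024 + 512 + 1 = 1537


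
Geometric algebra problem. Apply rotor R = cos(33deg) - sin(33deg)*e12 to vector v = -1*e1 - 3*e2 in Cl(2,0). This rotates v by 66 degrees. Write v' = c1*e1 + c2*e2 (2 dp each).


Rotor R = cos(33deg) - sin(33deg)*e12
Rotation angle theta = 2 * 33 = 66 degrees
v' = R*v*~R rotates v by theta.
cos(66deg) = 0.4067, sin(66deg) = 0.9135
v'_1 = -1*cos(66deg) - (-3)*sin(66deg)
= -1*0.4067 - (-3)*0.9135
= 2.33
v'_2 = -1*sin(66deg) + (-3)*cos(66deg)
= -1*0.9135 + (-3)*0.4067
= -2.13
v' = 2.33*e1 - 2.13*e2


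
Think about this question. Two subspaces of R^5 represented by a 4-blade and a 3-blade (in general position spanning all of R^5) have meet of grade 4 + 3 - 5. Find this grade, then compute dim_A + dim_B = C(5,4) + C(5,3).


Meet grade = grade(A) + grade(B) - n
= 4 + 3 - 5 = 2
C(5,4) = 5
C(5,3) = 10
dim_A + dim_B = 5 + 10 = 15


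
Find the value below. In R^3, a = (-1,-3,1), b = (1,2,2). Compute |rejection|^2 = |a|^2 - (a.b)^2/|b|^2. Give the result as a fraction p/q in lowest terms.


|a|^2 = (-1)^2 + (-3)^2 + 1^2 = 11
|b|^2 = 1^2 + 2^2 + 2^2 = 9
a . b = (-1)*1 + (-3)*2 + 1*2 = -5
(a.b)^2 = (-5)^2 = 25
|rej|^2 = 11 - 25/9
= (99 - 25)/9
= 74/9
In lowest terms: 74/9


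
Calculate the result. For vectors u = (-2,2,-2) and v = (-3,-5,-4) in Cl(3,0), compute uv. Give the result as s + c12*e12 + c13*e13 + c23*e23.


In Cl(3,0): e_i^2 = 1, e_ie_j = -e_je_i for i != j.
Scalar part = u . v = (-2)*(-3) + 2*(-5) + (-2)*(-4)
= 6 + (-10) + 8 = 4
e12 coeff = (-2)*(-5) - 2*(-3) = 10 - (-6) = 16
e13 coeff = (-2)*(-4) - (-2)*(-3) = 8 - 6 = 2
e23 coeff = 2*(-4) - (-2)*(-5) = -8 - 10 = -18
uv = 4 + 16*e12 + 2*e13 - 18*e23


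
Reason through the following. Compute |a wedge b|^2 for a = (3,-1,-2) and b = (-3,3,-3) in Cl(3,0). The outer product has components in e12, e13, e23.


a wedge b = (a1*b2 - a2*b1)*e12 + (a1*b3 - a3*b1)*e13 + (a2*b3 - a3*b2)*e23
e12 coeff: 3*3 - (-1)*(-3) = 9 - 3 = 6
e13 coeff: 3*(-3) - (-2)*(-3) = -9 - 6 = -15
e23 coeff: (-1)*(-3) - (-2)*3 = 3 - (-6) = 9
|a wedge b|^2 = 6^2 + (-15)^2 + 9^2
= 36 + 225 + 81
= 342


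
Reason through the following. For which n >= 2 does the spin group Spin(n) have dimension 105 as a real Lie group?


dim Spin(n) = dim so(n) = n(n-1)/2.
Solve n(n-1)/2 = 105, i.e. n^2 - n - 210 = 0.
Discriminant = 1 + 8*105 = 841
n = (1 + sqrt(841))/2 = (1 + 29)/2 = 15


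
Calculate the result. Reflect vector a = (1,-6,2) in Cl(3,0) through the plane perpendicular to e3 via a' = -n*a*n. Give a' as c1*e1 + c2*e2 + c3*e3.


Reflection formula: a' = -n*a*n, with n = e3 (unit vector, n^2 = 1).
For reflection through hyperplane perp to e3:
The component along e3 flips sign, others stay.
a = (1, -6, 2)
a' = (1, -6, -2)
a' = 1*e1 - 6*e2 - 2*e3
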